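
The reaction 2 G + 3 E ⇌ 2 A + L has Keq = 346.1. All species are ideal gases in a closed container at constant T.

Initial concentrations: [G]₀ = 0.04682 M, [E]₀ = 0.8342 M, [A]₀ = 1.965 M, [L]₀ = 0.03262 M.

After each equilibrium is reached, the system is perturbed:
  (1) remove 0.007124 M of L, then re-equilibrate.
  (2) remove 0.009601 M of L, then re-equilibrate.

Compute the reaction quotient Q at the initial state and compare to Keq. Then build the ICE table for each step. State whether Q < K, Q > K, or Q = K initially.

Q₀ = 98.98 vs Keq = 346.1 ⇒ Q<K, forward
Step 1:
                   G          E          A          L
  init       0.04682     0.8342      1.965    0.03262
  Δ         -0.01709   -0.02563    0.01709   0.008544
  eq         0.02973     0.8086      1.982    0.04116
  solve Keq expr → x = 0.008544; check Q = 346.1
Then remove 0.007124 M of L.
Step 2:
                   G          E          A          L
  init       0.02973     0.8086      1.982    0.03404
  Δ        -0.002093  -0.003139   0.002093   0.001046
  eq         0.02764     0.8054      1.984    0.03509
  solve Keq expr → x = 0.001046; check Q = 346.1
Then remove 0.009601 M of L.
Step 3:
                   G          E          A          L
  init       0.02764     0.8054      1.984    0.02549
  Δ        -0.003121  -0.004681   0.003121    0.00156
  eq         0.02452     0.8007      1.987    0.02705
  solve Keq expr → x = 0.00156; check Q = 346.1

Q₀ = 98.98; Q < K (proceeds forward)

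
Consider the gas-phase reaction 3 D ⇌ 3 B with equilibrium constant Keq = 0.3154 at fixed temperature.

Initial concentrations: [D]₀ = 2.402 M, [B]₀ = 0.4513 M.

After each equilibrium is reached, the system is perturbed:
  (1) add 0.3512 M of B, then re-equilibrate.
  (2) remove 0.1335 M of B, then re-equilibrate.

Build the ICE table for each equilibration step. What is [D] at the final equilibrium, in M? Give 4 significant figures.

[D]_eq = 1.827 M

Q₀ = 0.006632 vs Keq = 0.3154 ⇒ Q<K, forward
Step 1:
                   D          B
  I            2.402     0.4513
  C          -0.7043     0.7043
  E            1.698      1.156
  solve Keq expr → x = 0.2348; check Q = 0.3154
Then add 0.3512 M of B.
Step 2:
                   D          B
  I            1.698      1.507
  C            0.209     -0.209
  E            1.907      1.298
  solve Keq expr → x = -0.06965; check Q = 0.3154
Then remove 0.1335 M of B.
Step 3:
                   D          B
  I            1.907      1.164
  C         -0.07943    0.07943
  E            1.827      1.244
  solve Keq expr → x = 0.02648; check Q = 0.3154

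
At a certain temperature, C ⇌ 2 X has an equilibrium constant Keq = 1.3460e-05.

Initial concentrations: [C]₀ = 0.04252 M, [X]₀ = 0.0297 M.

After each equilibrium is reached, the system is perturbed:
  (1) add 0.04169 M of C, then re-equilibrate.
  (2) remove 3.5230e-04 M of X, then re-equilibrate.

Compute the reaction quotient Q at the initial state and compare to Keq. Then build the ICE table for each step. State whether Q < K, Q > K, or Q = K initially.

Q₀ = 0.02075 vs Keq = 1.3460e-05 ⇒ Q>K, reverse
Step 1:
                    C           X
  init        0.04252      0.0297
  Δ           0.01441    -0.02882
  eq          0.05693  8.7539e-04
  solve Keq expr → x = -0.01441; check Q = 1.3460e-05
Then add 0.04169 M of C.
Step 2:
                    C           X
  init        0.09862  8.7539e-04
  Δ       -1.3798e-04  2.7596e-04
  eq          0.09848    0.001151
  solve Keq expr → x = 1.3798e-04; check Q = 1.3460e-05
Then remove 3.5230e-04 M of X.
Step 3:
                    C           X
  init        0.09848  7.9905e-04
  Δ       -1.7564e-04  3.5127e-04
  eq          0.09831     0.00115
  solve Keq expr → x = 1.7564e-04; check Q = 1.3460e-05

Q₀ = 0.02075; Q > K (proceeds reverse)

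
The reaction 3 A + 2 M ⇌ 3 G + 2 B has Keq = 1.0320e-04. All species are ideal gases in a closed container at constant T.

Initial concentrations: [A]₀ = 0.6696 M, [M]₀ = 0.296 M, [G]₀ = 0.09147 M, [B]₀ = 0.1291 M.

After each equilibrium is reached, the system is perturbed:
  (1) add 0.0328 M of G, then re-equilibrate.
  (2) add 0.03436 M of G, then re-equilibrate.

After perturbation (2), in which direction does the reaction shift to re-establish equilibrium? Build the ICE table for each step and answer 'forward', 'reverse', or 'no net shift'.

Q₀ = 4.8491e-04 vs Keq = 1.0320e-04 ⇒ Q>K, reverse
Step 1:
                    A           M           G           B
  init         0.6696       0.296     0.09147      0.1291
  Δ           0.02641     0.01761    -0.02641    -0.01761
  eq            0.696      0.3136     0.06506      0.1115
  solve Keq expr → x = -0.008805; check Q = 1.0320e-04
Then add 0.0328 M of G.
Step 2:
                    A           M           G           B
  init          0.696      0.3136     0.09786      0.1115
  Δ            0.0219      0.0146     -0.0219     -0.0146
  eq           0.7179      0.3282     0.07595     0.09689
  solve Keq expr → x = -0.0073; check Q = 1.0320e-04
Then add 0.03436 M of G.
Step 3:
                    A           M           G           B
  init         0.7179      0.3282      0.1103     0.09689
  Δ           0.02107     0.01405    -0.02107    -0.01405
  eq            0.739      0.3423     0.08925     0.08284
  solve Keq expr → x = -0.007023; check Q = 1.0320e-04

Direction: reverse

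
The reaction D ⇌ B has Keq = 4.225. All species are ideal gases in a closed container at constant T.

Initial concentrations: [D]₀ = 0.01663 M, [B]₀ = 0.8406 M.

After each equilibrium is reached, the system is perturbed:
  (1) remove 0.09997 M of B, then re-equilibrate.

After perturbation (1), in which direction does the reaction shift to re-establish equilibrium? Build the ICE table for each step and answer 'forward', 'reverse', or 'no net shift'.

Q₀ = 50.55 vs Keq = 4.225 ⇒ Q>K, reverse
Step 1:
                    D           B
  init        0.01663      0.8406
  Δ            0.1474     -0.1474
  eq           0.1641      0.6932
  solve Keq expr → x = -0.1474; check Q = 4.225
Then remove 0.09997 M of B.
Step 2:
                    D           B
  init         0.1641      0.5932
  Δ          -0.01913     0.01913
  eq           0.1449      0.6123
  solve Keq expr → x = 0.01913; check Q = 4.225

Direction: forward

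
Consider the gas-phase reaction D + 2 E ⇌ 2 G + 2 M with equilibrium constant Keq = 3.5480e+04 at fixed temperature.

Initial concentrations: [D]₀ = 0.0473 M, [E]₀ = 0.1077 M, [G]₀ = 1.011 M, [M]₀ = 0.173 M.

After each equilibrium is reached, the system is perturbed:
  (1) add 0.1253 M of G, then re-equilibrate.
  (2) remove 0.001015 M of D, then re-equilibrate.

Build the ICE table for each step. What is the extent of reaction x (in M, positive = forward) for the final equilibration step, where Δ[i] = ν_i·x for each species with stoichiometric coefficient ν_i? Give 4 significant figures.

x = -5.3198e-04 M

Q₀ = 55.76 vs Keq = 3.5480e+04 ⇒ Q<K, forward
Step 1:
                   D          E          G          M
  I           0.0473     0.1077      1.011      0.173
  C         -0.04273   -0.08545    0.08545    0.08545
  E         0.004573    0.02225      1.096     0.2585
  solve Keq expr → x = 0.04273; check Q = 3.5480e+04
Then add 0.1253 M of G.
Step 2:
                   D          E          G          M
  I         0.004573    0.02225      1.222     0.2585
  C       5.3961e-04   0.001079  -0.001079  -0.001079
  E         0.005113    0.02333      1.221     0.2574
  solve Keq expr → x = -5.3961e-04; check Q = 3.5480e+04
Then remove 0.001015 M of D.
Step 3:
                   D          E          G          M
  I         0.004098    0.02333      1.221     0.2574
  C       5.3198e-04   0.001064  -0.001064  -0.001064
  E          0.00463    0.02439       1.22     0.2563
  solve Keq expr → x = -5.3198e-04; check Q = 3.5480e+04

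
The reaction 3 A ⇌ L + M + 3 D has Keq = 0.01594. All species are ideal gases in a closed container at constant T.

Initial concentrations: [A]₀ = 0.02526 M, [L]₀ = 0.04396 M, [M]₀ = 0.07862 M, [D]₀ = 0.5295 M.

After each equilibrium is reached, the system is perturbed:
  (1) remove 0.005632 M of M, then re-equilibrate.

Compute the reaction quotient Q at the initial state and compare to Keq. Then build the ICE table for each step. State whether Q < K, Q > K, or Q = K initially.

Q₀ = 31.83 vs Keq = 0.01594 ⇒ Q>K, reverse
Step 1:
                    A           L           M           D
  I           0.02526     0.04396     0.07862      0.5295
  C            0.1028    -0.03426    -0.03426     -0.1028
  E             0.128    0.009704     0.04436      0.4267
  solve Keq expr → x = -0.03426; check Q = 0.01594
Then remove 0.005632 M of M.
Step 2:
                    A           L           M           D
  I             0.128    0.009704     0.03873      0.4267
  C         -0.001874  6.2464e-04  6.2464e-04    0.001874
  E            0.1262     0.01033     0.03936      0.4286
  solve Keq expr → x = 6.2464e-04; check Q = 0.01594

Q₀ = 31.83; Q > K (proceeds reverse)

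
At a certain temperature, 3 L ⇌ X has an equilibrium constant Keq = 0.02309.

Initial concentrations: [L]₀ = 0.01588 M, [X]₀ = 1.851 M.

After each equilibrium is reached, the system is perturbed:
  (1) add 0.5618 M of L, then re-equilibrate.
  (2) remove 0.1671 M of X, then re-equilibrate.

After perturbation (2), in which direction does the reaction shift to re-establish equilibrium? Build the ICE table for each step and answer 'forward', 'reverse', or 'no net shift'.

Direction: forward

Q₀ = 4.6223e+05 vs Keq = 0.02309 ⇒ Q>K, reverse
Step 1:
                  L         X
  init      0.01588     1.851
  Δ           3.216    -1.072
  eq          3.231    0.7791
  solve Keq expr → x = -1.072; check Q = 0.02309
Then add 0.5618 M of L.
Step 2:
                  L         X
  init        3.793    0.7791
  Δ         -0.3909    0.1303
  eq          3.402    0.9094
  solve Keq expr → x = 0.1303; check Q = 0.02309
Then remove 0.1671 M of X.
Step 3:
                  L         X
  init        3.402    0.7423
  Δ         -0.1519   0.05064
  eq           3.25     0.793
  solve Keq expr → x = 0.05064; check Q = 0.02309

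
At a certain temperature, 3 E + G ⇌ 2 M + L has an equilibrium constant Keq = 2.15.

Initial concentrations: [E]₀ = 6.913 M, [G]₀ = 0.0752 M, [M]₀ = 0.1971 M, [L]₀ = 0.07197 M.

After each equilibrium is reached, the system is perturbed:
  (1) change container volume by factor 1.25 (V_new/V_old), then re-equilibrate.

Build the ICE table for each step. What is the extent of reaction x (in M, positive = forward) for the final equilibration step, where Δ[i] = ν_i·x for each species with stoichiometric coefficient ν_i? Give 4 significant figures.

x = -5.5210e-06 M

Q₀ = 1.1254e-04 vs Keq = 2.15 ⇒ Q<K, forward
Step 1:
                  E         G         M         L
  Initial     6.913    0.0752    0.1971   0.07197
  Change    -0.2255  -0.07517    0.1503   0.07517
  Equil       6.687 2.7624e-05    0.3474    0.1471
  solve Keq expr → x = 0.07517; check Q = 2.15
Then change container volume by factor 1.25 (V_new/V_old).
Step 2:
                  E         G         M         L
  Initial      5.35 2.2099e-05     0.278    0.1177
  Change  1.6563e-05 5.5210e-06 -1.1042e-05 -5.5210e-06
  Equil        5.35 2.7620e-05    0.2779    0.1177
  solve Keq expr → x = -5.5210e-06; check Q = 2.15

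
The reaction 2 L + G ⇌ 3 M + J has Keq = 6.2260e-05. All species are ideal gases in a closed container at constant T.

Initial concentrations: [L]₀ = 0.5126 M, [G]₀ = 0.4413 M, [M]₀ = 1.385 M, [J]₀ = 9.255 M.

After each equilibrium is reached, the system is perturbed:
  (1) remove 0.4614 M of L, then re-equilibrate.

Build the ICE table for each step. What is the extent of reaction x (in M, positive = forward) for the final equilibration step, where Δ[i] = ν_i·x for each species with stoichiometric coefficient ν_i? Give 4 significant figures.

x = -0.001776 M

Q₀ = 212 vs Keq = 6.2260e-05 ⇒ Q>K, reverse
Step 1:
                  L         G         M         J
  I          0.5126    0.4413     1.385     9.255
  C          0.9077    0.4539    -1.362   -0.4539
  E            1.42    0.8952   0.02338     8.801
  solve Keq expr → x = -0.4539; check Q = 6.2260e-05
Then remove 0.4614 M of L.
Step 2:
                  L         G         M         J
  I          0.9589    0.8952   0.02338     8.801
  C        0.003552  0.001776 -0.005328 -0.001776
  E          0.9625     0.897   0.01805     8.799
  solve Keq expr → x = -0.001776; check Q = 6.2260e-05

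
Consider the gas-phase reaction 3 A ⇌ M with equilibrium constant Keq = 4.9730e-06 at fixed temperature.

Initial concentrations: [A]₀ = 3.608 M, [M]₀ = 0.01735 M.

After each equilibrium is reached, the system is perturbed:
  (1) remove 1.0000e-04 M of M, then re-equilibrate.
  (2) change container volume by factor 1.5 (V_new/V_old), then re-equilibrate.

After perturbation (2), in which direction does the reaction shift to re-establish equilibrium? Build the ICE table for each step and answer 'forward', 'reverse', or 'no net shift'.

Q₀ = 3.6940e-04 vs Keq = 4.9730e-06 ⇒ Q>K, reverse
Step 1:
                   A          M
  I            3.608    0.01735
  C          0.05132   -0.01711
  E            3.659 2.4368e-04
  solve Keq expr → x = -0.01711; check Q = 4.9730e-06
Then remove 1.0000e-04 M of M.
Step 2:
                   A          M
  I            3.659 1.4368e-04
  C       -2.9982e-04 9.9940e-05
  E            3.659 2.4362e-04
  solve Keq expr → x = 9.9940e-05; check Q = 4.9730e-06
Then change container volume by factor 1.5 (V_new/V_old).
Step 3:
                   A          M
  I            2.439 1.6241e-04
  C       2.7062e-04 -9.0206e-05
  E             2.44 7.2208e-05
  solve Keq expr → x = -9.0206e-05; check Q = 4.9730e-06

Direction: reverse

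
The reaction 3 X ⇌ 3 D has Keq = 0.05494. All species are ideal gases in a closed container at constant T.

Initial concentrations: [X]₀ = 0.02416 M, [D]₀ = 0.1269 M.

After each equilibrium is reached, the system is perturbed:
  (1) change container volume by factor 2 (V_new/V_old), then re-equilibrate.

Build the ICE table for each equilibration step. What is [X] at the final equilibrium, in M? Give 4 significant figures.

Q₀ = 144.9 vs Keq = 0.05494 ⇒ Q>K, reverse
Step 1:
                    X           D
  init        0.02416      0.1269
  Δ           0.08529    -0.08529
  eq           0.1095     0.04161
  solve Keq expr → x = -0.02843; check Q = 0.05494
Then change container volume by factor 2 (V_new/V_old).
Step 2:
                    X           D
  init        0.05473      0.0208
  Δ                 0           0
  eq          0.05473      0.0208
  solve Keq expr → x = 0; check Q = 0.05494

[X]_eq = 0.05473 M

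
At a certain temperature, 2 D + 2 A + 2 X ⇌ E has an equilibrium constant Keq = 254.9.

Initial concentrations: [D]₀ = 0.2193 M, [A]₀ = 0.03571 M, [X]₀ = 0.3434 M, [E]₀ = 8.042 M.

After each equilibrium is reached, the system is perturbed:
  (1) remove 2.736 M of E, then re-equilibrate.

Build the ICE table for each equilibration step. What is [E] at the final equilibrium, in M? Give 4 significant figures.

Q₀ = 1.1120e+06 vs Keq = 254.9 ⇒ Q>K, reverse
Step 1:
                   D          A          X          E
  Initial     0.2193    0.03571     0.3434      8.042
  Change      0.3752     0.3752     0.3752    -0.1876
  Equil       0.5945     0.4109     0.7186      7.854
  solve Keq expr → x = -0.1876; check Q = 254.9
Then remove 2.736 M of E.
Step 2:
                   D          A          X          E
  Initial     0.5945     0.4109     0.7186      5.118
  Change    -0.03714   -0.03714   -0.03714    0.01857
  Equil       0.5574     0.3738     0.6815      5.137
  solve Keq expr → x = 0.01857; check Q = 254.9

[E]_eq = 5.137 M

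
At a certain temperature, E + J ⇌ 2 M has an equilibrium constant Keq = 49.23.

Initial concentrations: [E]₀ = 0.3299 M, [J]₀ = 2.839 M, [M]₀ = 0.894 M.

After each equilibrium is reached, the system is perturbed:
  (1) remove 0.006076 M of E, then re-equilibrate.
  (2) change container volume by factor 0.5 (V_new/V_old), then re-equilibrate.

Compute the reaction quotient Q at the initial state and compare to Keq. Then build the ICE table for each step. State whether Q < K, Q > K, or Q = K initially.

Q₀ = 0.8534 vs Keq = 49.23 ⇒ Q<K, forward
Step 1:
                  E         J         M
  I          0.3299     2.839     0.894
  C         -0.3114   -0.3114    0.6228
  E         0.01849     2.528     1.517
  solve Keq expr → x = 0.3114; check Q = 49.23
Then remove 0.006076 M of E.
Step 2:
                  E         J         M
  I         0.01241     2.528     1.517
  C        0.005755  0.005755  -0.01151
  E         0.01817     2.533     1.505
  solve Keq expr → x = -0.005755; check Q = 49.23
Then change container volume by factor 0.5 (V_new/V_old).
Step 3:
                  E         J         M
  I         0.03634     5.067     3.011
  C               0         0         0
  E         0.03634     5.067     3.011
  solve Keq expr → x = 0; check Q = 49.23

Q₀ = 0.8534; Q < K (proceeds forward)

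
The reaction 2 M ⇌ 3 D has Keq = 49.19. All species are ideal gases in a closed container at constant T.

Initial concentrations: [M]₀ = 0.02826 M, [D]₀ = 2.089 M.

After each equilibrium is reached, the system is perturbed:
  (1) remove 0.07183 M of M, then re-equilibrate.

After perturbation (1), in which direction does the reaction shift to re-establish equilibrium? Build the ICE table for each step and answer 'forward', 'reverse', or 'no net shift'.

Q₀ = 1.1415e+04 vs Keq = 49.19 ⇒ Q>K, reverse
Step 1:
                   M          D
  I          0.02826      2.089
  C           0.2794    -0.4191
  E           0.3077       1.67
  solve Keq expr → x = -0.1397; check Q = 49.19
Then remove 0.07183 M of M.
Step 2:
                   M          D
  I           0.2358       1.67
  C          0.05095   -0.07643
  E           0.2868      1.593
  solve Keq expr → x = -0.02548; check Q = 49.19

Direction: reverse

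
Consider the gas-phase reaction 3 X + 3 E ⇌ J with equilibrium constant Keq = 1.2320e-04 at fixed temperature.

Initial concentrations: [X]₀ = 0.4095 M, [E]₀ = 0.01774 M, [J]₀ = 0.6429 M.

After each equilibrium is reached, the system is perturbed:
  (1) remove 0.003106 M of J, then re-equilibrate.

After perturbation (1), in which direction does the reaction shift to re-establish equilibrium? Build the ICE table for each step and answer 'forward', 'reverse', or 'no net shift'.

Q₀ = 1.6770e+06 vs Keq = 1.2320e-04 ⇒ Q>K, reverse
Step 1:
                    X           E           J
  Initial      0.4095     0.01774      0.6429
  Change        1.897       1.897     -0.6323
  Equil         2.306       1.915     0.01061
  solve Keq expr → x = -0.6323; check Q = 1.2320e-04
Then remove 0.003106 M of J.
Step 2:
                    X           E           J
  Initial       2.306       1.915    0.007502
  Change    -0.008546   -0.008546    0.002849
  Equil         2.298       1.906     0.01035
  solve Keq expr → x = 0.002849; check Q = 1.2320e-04

Direction: forward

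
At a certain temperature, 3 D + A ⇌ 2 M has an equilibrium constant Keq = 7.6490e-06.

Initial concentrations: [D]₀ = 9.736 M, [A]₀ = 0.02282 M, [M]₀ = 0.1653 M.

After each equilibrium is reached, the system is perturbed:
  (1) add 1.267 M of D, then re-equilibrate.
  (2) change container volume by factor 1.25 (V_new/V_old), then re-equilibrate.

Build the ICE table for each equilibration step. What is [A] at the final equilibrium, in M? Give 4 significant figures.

[A]_eq = 0.07425 M

Q₀ = 0.001297 vs Keq = 7.6490e-06 ⇒ Q>K, reverse
Step 1:
                    D           A           M
  init          9.736     0.02282      0.1653
  Δ            0.2084     0.06948      -0.139
  eq            9.944      0.0923     0.02635
  solve Keq expr → x = -0.06948; check Q = 7.6490e-06
Then add 1.267 M of D.
Step 2:
                    D           A           M
  init          11.21      0.0923     0.02635
  Δ         -0.007131   -0.002377    0.004754
  eq             11.2     0.08992      0.0311
  solve Keq expr → x = 0.002377; check Q = 7.6490e-06
Then change container volume by factor 1.25 (V_new/V_old).
Step 3:
                    D           A           M
  init          8.963     0.07193     0.02488
  Δ          0.006952    0.002317   -0.004635
  eq             8.97     0.07425     0.02025
  solve Keq expr → x = -0.002317; check Q = 7.6490e-06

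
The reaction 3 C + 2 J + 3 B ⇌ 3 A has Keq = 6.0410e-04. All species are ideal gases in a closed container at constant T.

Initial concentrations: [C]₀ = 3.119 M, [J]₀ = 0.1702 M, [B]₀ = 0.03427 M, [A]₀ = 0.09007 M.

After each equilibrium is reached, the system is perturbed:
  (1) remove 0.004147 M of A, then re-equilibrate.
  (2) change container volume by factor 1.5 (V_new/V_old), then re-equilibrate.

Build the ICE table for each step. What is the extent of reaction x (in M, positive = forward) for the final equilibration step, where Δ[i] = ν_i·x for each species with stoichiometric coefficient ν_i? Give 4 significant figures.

Q₀ = 20.66 vs Keq = 6.0410e-04 ⇒ Q>K, reverse
Step 1:
                    C           J           B           A
  Initial       3.119      0.1702     0.03427     0.09007
  Change      0.07883     0.05256     0.07883    -0.07883
  Equil         3.198      0.2228      0.1131     0.01124
  solve Keq expr → x = -0.02628; check Q = 6.0410e-04
Then remove 0.004147 M of A.
Step 2:
                    C           J           B           A
  Initial       3.198      0.2228      0.1131    0.007088
  Change    -0.003688   -0.002459   -0.003688    0.003688
  Equil         3.194      0.2203      0.1094     0.01078
  solve Keq expr → x = 0.001229; check Q = 6.0410e-04
Then change container volume by factor 1.5 (V_new/V_old).
Step 3:
                    C           J           B           A
  Initial       2.129      0.1469     0.07294    0.007184
  Change     0.003319    0.002212    0.003319   -0.003319
  Equil         2.133      0.1491     0.07626    0.003866
  solve Keq expr → x = -0.001106; check Q = 6.0410e-04

x = -0.001106 M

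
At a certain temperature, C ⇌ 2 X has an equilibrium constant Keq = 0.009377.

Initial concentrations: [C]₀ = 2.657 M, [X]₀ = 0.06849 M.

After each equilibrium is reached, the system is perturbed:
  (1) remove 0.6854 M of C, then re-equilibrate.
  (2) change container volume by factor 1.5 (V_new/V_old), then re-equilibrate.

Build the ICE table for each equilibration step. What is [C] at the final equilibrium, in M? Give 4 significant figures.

[C]_eq = 1.282 M

Q₀ = 0.001765 vs Keq = 0.009377 ⇒ Q<K, forward
Step 1:
                    C           X
  init          2.657     0.06849
  Δ          -0.04402     0.08804
  eq            2.613      0.1565
  solve Keq expr → x = 0.04402; check Q = 0.009377
Then remove 0.6854 M of C.
Step 2:
                    C           X
  init          1.928      0.1565
  Δ           0.01085    -0.02171
  eq            1.938      0.1348
  solve Keq expr → x = -0.01085; check Q = 0.009377
Then change container volume by factor 1.5 (V_new/V_old).
Step 3:
                    C           X
  init          1.292     0.08988
  Δ         -0.009889     0.01978
  eq            1.282      0.1097
  solve Keq expr → x = 0.009889; check Q = 0.009377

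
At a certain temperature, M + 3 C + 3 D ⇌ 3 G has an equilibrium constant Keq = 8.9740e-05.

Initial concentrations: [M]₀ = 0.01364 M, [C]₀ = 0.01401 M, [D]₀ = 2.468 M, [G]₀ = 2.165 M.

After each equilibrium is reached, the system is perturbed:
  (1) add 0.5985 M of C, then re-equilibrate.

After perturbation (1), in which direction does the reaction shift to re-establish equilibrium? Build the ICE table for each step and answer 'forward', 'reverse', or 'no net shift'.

Direction: forward

Q₀ = 1.7997e+07 vs Keq = 8.9740e-05 ⇒ Q>K, reverse
Step 1:
                   M          C          D          G
  I          0.01364    0.01401      2.468      2.165
  C           0.6182      1.855      1.855     -1.855
  E           0.6319      1.869      4.323     0.3103
  solve Keq expr → x = -0.6182; check Q = 8.9740e-05
Then add 0.5985 M of C.
Step 2:
                   M          C          D          G
  I           0.6319      2.467      4.323     0.3103
  C         -0.02496   -0.07487   -0.07487    0.07487
  E           0.6069      2.392      4.248     0.3852
  solve Keq expr → x = 0.02496; check Q = 8.9740e-05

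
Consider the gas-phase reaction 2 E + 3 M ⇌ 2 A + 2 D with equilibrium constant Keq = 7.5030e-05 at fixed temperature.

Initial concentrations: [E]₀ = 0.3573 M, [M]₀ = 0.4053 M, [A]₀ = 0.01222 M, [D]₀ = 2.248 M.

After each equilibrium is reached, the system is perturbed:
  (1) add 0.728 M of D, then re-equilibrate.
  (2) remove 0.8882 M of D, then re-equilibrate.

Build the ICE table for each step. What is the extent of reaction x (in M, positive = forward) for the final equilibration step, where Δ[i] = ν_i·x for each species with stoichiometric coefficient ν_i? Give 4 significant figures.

x = 6.3318e-05 M

Q₀ = 0.08878 vs Keq = 7.5030e-05 ⇒ Q>K, reverse
Step 1:
                   E          M          A          D
  init        0.3573     0.4053    0.01222      2.248
  Δ          0.01183    0.01774   -0.01183   -0.01183
  eq          0.3691      0.423 3.9342e-04      2.236
  solve Keq expr → x = -0.005913; check Q = 7.5030e-05
Then add 0.728 M of D.
Step 2:
                   E          M          A          D
  init        0.3691      0.423 3.9342e-04      2.964
  Δ       9.6385e-05 1.4458e-04 -9.6385e-05 -9.6385e-05
  eq          0.3692     0.4232 2.9704e-04      2.964
  solve Keq expr → x = -4.8193e-05; check Q = 7.5030e-05
Then remove 0.8882 M of D.
Step 3:
                   E          M          A          D
  init        0.3692     0.4232 2.9704e-04      2.076
  Δ       -1.2664e-04 -1.8995e-04 1.2664e-04 1.2664e-04
  eq          0.3691      0.423 4.2367e-04      2.076
  solve Keq expr → x = 6.3318e-05; check Q = 7.5030e-05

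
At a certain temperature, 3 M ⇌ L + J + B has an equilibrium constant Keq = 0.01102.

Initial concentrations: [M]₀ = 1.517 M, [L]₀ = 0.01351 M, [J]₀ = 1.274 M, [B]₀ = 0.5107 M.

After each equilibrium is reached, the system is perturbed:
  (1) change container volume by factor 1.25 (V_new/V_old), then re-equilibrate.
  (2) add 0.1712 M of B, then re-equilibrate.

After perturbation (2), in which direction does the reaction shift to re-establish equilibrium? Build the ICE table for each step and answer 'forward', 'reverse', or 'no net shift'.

Q₀ = 0.002518 vs Keq = 0.01102 ⇒ Q<K, forward
Step 1:
                    M           L           J           B
  I             1.517     0.01351       1.274      0.5107
  C          -0.09408     0.03136     0.03136     0.03136
  E             1.423     0.04487       1.305      0.5421
  solve Keq expr → x = 0.03136; check Q = 0.01102
Then change container volume by factor 1.25 (V_new/V_old).
Step 2:
                    M           L           J           B
  I             1.138      0.0359       1.044      0.4336
  C                 0           0           0           0
  E             1.138      0.0359       1.044      0.4336
  solve Keq expr → x = 0; check Q = 0.01102
Then add 0.1712 M of B.
Step 3:
                    M           L           J           B
  I             1.138      0.0359       1.044      0.6048
  C           0.02381   -0.007935   -0.007935   -0.007935
  E             1.162     0.02796       1.036      0.5969
  solve Keq expr → x = -0.007935; check Q = 0.01102

Direction: reverse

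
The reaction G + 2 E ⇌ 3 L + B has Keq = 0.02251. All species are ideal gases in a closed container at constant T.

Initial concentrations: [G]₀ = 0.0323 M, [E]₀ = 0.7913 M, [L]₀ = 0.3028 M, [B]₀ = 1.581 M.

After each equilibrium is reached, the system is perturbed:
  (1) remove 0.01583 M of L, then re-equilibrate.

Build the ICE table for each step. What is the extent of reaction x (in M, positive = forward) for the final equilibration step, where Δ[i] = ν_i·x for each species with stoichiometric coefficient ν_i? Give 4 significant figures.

x = 0.004462 M

Q₀ = 2.17 vs Keq = 0.02251 ⇒ Q>K, reverse
Step 1:
                    G           E           L           B
  init         0.0323      0.7913      0.3028       1.581
  Δ           0.06522      0.1304     -0.1956    -0.06522
  eq          0.09752      0.9217      0.1072       1.516
  solve Keq expr → x = -0.06522; check Q = 0.02251
Then remove 0.01583 M of L.
Step 2:
                    G           E           L           B
  init        0.09752      0.9217     0.09132       1.516
  Δ         -0.004462   -0.008924     0.01339    0.004462
  eq          0.09305      0.9128      0.1047        1.52
  solve Keq expr → x = 0.004462; check Q = 0.02251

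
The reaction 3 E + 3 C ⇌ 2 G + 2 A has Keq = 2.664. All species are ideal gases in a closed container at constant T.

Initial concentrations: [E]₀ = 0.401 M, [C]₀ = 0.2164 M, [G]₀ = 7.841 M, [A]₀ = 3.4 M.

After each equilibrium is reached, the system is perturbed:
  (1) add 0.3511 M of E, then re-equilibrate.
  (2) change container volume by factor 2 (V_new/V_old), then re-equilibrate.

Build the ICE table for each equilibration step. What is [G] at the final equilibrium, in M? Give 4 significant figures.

Q₀ = 1.0877e+06 vs Keq = 2.664 ⇒ Q>K, reverse
Step 1:
                  E         C         G         A
  Initial     0.401    0.2164     7.841       3.4
  Change      1.776     1.776    -1.184    -1.184
  Equil       2.177     1.993     6.657     2.216
  solve Keq expr → x = -0.5921; check Q = 2.664
Then add 0.3511 M of E.
Step 2:
                  E         C         G         A
  Initial     2.528     1.993     6.657     2.216
  Change    -0.1259   -0.1259   0.08394   0.08394
  Equil       2.402     1.867     6.741       2.3
  solve Keq expr → x = 0.04197; check Q = 2.664
Then change container volume by factor 2 (V_new/V_old).
Step 3:
                  E         C         G         A
  Initial     1.201    0.9334      3.37      1.15
  Change     0.2022    0.2022   -0.1348   -0.1348
  Equil       1.403     1.136     3.236     1.015
  solve Keq expr → x = -0.06742; check Q = 2.664

[G]_eq = 3.236 M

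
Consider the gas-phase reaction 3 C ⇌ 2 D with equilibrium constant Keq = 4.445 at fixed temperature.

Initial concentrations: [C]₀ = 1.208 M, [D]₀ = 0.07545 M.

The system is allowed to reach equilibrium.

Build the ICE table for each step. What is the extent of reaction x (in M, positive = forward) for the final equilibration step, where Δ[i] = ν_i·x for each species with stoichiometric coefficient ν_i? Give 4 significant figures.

x = 0.2594 M

Q₀ = 0.003229 vs Keq = 4.445 ⇒ Q<K, forward
Step 1:
                   C          D
  I            1.208    0.07545
  C          -0.7781     0.5188
  E           0.4299     0.5942
  solve Keq expr → x = 0.2594; check Q = 4.445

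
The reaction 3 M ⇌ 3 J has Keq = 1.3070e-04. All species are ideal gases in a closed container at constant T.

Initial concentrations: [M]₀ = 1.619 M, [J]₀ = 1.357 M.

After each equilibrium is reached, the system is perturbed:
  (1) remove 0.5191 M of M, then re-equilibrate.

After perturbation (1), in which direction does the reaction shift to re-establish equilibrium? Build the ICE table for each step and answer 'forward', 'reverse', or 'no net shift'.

Q₀ = 0.5888 vs Keq = 1.3070e-04 ⇒ Q>K, reverse
Step 1:
                   M          J
  I            1.619      1.357
  C            1.213     -1.213
  E            2.832     0.1437
  solve Keq expr → x = -0.4044; check Q = 1.3070e-04
Then remove 0.5191 M of M.
Step 2:
                   M          J
  I            2.313     0.1437
  C          0.02507   -0.02507
  E            2.338     0.1187
  solve Keq expr → x = -0.008357; check Q = 1.3070e-04

Direction: reverse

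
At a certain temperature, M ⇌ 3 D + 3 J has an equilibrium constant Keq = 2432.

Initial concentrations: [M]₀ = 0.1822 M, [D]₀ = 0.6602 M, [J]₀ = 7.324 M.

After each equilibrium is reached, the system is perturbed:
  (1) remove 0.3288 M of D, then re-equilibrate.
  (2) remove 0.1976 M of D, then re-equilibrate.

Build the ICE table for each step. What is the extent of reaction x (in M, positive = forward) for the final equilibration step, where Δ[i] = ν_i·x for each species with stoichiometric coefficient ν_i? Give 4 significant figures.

Q₀ = 620.5 vs Keq = 2432 ⇒ Q<K, forward
Step 1:
                    M           D           J
  Initial      0.1822      0.6602       7.324
  Change     -0.06842      0.2053      0.2053
  Equil        0.1138      0.8655       7.529
  solve Keq expr → x = 0.06842; check Q = 2432
Then remove 0.3288 M of D.
Step 2:
                    M           D           J
  Initial      0.1138      0.5367       7.529
  Change     -0.05187      0.1556      0.1556
  Equil       0.06191      0.6923       7.685
  solve Keq expr → x = 0.05187; check Q = 2432
Then remove 0.1976 M of D.
Step 3:
                    M           D           J
  Initial     0.06191      0.4947       7.685
  Change     -0.02587      0.0776      0.0776
  Equil       0.03604      0.5723       7.762
  solve Keq expr → x = 0.02587; check Q = 2432

x = 0.02587 M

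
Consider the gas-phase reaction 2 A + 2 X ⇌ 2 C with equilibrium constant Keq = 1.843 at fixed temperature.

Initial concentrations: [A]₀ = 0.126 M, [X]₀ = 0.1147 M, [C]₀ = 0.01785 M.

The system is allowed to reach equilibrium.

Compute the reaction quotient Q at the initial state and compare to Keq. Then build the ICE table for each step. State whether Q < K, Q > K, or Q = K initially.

Q₀ = 1.525; Q < K (proceeds forward)

Q₀ = 1.525 vs Keq = 1.843 ⇒ Q<K, forward
Step 1:
                    A           X           C
  I             0.126      0.1147     0.01785
  C         -0.001336   -0.001336    0.001336
  E            0.1247      0.1134     0.01919
  solve Keq expr → x = 6.6791e-04; check Q = 1.843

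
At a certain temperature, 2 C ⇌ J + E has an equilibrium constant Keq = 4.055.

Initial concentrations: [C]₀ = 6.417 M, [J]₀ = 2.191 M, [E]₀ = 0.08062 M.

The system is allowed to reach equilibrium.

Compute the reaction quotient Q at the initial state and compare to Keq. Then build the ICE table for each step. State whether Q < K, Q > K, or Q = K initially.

Q₀ = 0.00429; Q < K (proceeds forward)

Q₀ = 0.00429 vs Keq = 4.055 ⇒ Q<K, forward
Step 1:
                    C           J           E
  Initial       6.417       2.191     0.08062
  Change       -4.753       2.377       2.377
  Equil         1.664       4.568       2.457
  solve Keq expr → x = 2.377; check Q = 4.055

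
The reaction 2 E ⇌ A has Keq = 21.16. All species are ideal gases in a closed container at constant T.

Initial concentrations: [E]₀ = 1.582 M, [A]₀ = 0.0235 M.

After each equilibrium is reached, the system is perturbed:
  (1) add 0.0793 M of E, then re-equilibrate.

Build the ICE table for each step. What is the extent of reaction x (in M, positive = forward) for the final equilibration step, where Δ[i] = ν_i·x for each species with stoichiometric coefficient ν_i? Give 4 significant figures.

Q₀ = 0.00939 vs Keq = 21.16 ⇒ Q<K, forward
Step 1:
                    E           A
  init          1.582      0.0235
  Δ            -1.397      0.6986
  eq           0.1847      0.7221
  solve Keq expr → x = 0.6986; check Q = 21.16
Then add 0.0793 M of E.
Step 2:
                    E           A
  init          0.264      0.7221
  Δ          -0.07459     0.03729
  eq           0.1894      0.7594
  solve Keq expr → x = 0.03729; check Q = 21.16

x = 0.03729 M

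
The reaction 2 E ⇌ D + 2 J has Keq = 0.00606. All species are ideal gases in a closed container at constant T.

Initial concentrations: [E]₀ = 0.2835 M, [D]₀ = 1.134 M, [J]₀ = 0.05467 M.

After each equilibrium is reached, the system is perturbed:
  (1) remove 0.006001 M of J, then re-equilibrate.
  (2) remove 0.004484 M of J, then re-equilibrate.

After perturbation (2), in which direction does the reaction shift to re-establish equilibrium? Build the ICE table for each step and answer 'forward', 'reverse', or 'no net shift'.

Q₀ = 0.04217 vs Keq = 0.00606 ⇒ Q>K, reverse
Step 1:
                  E         D         J
  init       0.2835     1.134   0.05467
  Δ         0.03148  -0.01574  -0.03148
  eq          0.315     1.118   0.02319
  solve Keq expr → x = -0.01574; check Q = 0.00606
Then remove 0.006001 M of J.
Step 2:
                  E         D         J
  init        0.315     1.118   0.01719
  Δ       -0.005563  0.002782  0.005563
  eq         0.3094     1.121   0.02275
  solve Keq expr → x = 0.002782; check Q = 0.00606
Then remove 0.004484 M of J.
Step 3:
                  E         D         J
  init       0.3094     1.121   0.01827
  Δ       -0.004158  0.002079  0.004158
  eq         0.3053     1.123   0.02242
  solve Keq expr → x = 0.002079; check Q = 0.00606

Direction: forward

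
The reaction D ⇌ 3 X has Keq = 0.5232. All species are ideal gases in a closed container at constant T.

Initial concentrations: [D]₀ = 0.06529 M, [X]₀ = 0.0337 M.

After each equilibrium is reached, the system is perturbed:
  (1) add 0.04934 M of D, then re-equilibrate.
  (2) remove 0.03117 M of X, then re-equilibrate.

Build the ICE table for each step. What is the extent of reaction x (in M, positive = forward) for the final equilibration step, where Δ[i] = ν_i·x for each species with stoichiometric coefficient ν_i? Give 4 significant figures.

x = 0.005596 M

Q₀ = 5.8620e-04 vs Keq = 0.5232 ⇒ Q<K, forward
Step 1:
                    D           X
  init        0.06529      0.0337
  Δ          -0.05215      0.1564
  eq          0.01314      0.1901
  solve Keq expr → x = 0.05215; check Q = 0.5232
Then add 0.04934 M of D.
Step 2:
                    D           X
  init        0.06248      0.1901
  Δ          -0.02583      0.0775
  eq          0.03665      0.2677
  solve Keq expr → x = 0.02583; check Q = 0.5232
Then remove 0.03117 M of X.
Step 3:
                    D           X
  init        0.03665      0.2365
  Δ         -0.005596     0.01679
  eq          0.03105      0.2533
  solve Keq expr → x = 0.005596; check Q = 0.5232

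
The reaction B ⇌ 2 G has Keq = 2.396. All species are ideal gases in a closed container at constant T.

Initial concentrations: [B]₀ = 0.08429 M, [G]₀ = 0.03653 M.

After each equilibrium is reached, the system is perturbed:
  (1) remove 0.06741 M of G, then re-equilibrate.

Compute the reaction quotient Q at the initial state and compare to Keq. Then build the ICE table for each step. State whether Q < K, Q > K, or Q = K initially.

Q₀ = 0.01583; Q < K (proceeds forward)

Q₀ = 0.01583 vs Keq = 2.396 ⇒ Q<K, forward
Step 1:
                  B         G
  init      0.08429   0.03653
  Δ        -0.07099     0.142
  eq         0.0133    0.1785
  solve Keq expr → x = 0.07099; check Q = 2.396
Then remove 0.06741 M of G.
Step 2:
                  B         G
  init       0.0133    0.1111
  Δ       -0.006808   0.01362
  eq       0.006492    0.1247
  solve Keq expr → x = 0.006808; check Q = 2.396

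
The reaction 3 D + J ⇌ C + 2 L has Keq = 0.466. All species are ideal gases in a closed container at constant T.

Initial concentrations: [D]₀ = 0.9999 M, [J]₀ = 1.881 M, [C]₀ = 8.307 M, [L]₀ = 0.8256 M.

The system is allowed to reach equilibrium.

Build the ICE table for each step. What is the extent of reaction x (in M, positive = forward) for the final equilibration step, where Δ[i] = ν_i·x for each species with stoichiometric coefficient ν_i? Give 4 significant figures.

x = -0.1327 M

Q₀ = 3.011 vs Keq = 0.466 ⇒ Q>K, reverse
Step 1:
                  D         J         C         L
  Initial    0.9999     1.881     8.307    0.8256
  Change     0.3982    0.1327   -0.1327   -0.2655
  Equil       1.398     2.014     8.174    0.5601
  solve Keq expr → x = -0.1327; check Q = 0.466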